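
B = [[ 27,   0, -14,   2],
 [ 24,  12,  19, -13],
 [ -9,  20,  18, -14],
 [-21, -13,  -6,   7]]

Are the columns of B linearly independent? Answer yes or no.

Row reduce B to echelon form.
R2 ← R2 − (8/9)·R1: [0, 12, 283/9, -133/9]
R3 ← R3 + (1/3)·R1: [0, 20, 40/3, -40/3]
R4 ← R4 + (7/9)·R1: [0, -13, -152/9, 77/9]
R3 ← R3 − (5/3)·R2: [0, 0, -1055/27, 305/27]
R4 ← R4 + (13/12)·R2: [0, 0, 1855/108, -805/108]
R4 ← R4 + (371/844)·R3: [0, 0, 0, -525/211]
4 pivots among 4 columns.
Every column is a pivot column, so the columns are linearly independent.

yes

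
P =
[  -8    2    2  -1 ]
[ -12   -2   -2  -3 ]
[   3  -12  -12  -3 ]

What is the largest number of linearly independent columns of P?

2

Row reduce to echelon form.
R2 ← R2 − (3/2)·R1: [0, -5, -5, -3/2]
R3 ← R3 + (3/8)·R1: [0, -45/4, -45/4, -27/8]
R3 ← R3 − (9/4)·R2: [0, 0, 0, 0]
Echelon form has 2 nonzero rows, so rank(P) = 2.
The rank gives the maximum number of linearly independent columns: 2.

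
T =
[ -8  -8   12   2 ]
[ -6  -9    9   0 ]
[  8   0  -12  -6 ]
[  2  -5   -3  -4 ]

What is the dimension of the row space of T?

Row reduce to echelon form.
R2 ← R2 − (3/4)·R1: [0, -3, 0, -3/2]
R3 ← R3 + R1: [0, -8, 0, -4]
R4 ← R4 + (1/4)·R1: [0, -7, 0, -7/2]
R3 ← R3 − (8/3)·R2: [0, 0, 0, 0]
R4 ← R4 − (7/3)·R2: [0, 0, 0, 0]
Echelon form has 2 nonzero rows, so rank(T) = 2.
The row space has dimension equal to the rank: 2.

2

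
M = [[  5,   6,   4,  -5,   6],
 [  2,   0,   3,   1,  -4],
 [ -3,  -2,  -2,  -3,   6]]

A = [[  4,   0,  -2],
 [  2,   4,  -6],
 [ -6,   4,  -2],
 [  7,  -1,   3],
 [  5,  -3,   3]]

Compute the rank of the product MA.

3

First compute MA:
[[  3,  27, -51],
 [-23,  23, -19],
 [  5, -31,  31]]
Now row reduce the product.
R2 ← R2 + (23/3)·R1: [0, 230, -410]
R3 ← R3 − (5/3)·R1: [0, -76, 116]
R3 ← R3 + (38/115)·R2: [0, 0, -448/23]
3 nonzero rows, so rank(MA) = 3.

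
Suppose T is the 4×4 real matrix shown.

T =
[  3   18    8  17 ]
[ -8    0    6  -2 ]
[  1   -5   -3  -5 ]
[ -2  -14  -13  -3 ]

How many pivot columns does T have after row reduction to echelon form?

4

Row reduce to echelon form.
R2 ← R2 + (8/3)·R1: [0, 48, 82/3, 130/3]
R3 ← R3 − (1/3)·R1: [0, -11, -17/3, -32/3]
R4 ← R4 + (2/3)·R1: [0, -2, -23/3, 25/3]
R3 ← R3 + (11/48)·R2: [0, 0, 43/72, -53/72]
R4 ← R4 + (1/24)·R2: [0, 0, -235/36, 365/36]
R4 ← R4 + (470/43)·R3: [0, 0, 0, 90/43]
Echelon form has 4 nonzero rows, so rank(T) = 4.
Each nonzero row contributes one pivot column: 4 pivot columns.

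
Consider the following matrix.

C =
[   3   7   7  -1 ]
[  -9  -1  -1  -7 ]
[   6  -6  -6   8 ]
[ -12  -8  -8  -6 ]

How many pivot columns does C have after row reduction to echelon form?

Row reduce to echelon form.
R2 ← R2 + (3)·R1: [0, 20, 20, -10]
R3 ← R3 − (2)·R1: [0, -20, -20, 10]
R4 ← R4 + (4)·R1: [0, 20, 20, -10]
R3 ← R3 + R2: [0, 0, 0, 0]
R4 ← R4 − R2: [0, 0, 0, 0]
Echelon form has 2 nonzero rows, so rank(C) = 2.
Each nonzero row contributes one pivot column: 2 pivot columns.

2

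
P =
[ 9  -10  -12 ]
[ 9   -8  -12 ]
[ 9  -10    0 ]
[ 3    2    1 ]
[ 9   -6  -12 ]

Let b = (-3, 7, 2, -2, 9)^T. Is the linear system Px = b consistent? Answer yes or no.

Row reduce the augmented matrix [P | b].
R2 ← R2 − R1: [0, 2, 0, 10]
R3 ← R3 − R1: [0, 0, 12, 5]
R4 ← R4 − (1/3)·R1: [0, 16/3, 5, -1]
R5 ← R5 − R1: [0, 4, 0, 12]
R4 ← R4 − (8/3)·R2: [0, 0, 5, -83/3]
R5 ← R5 − (2)·R2: [0, 0, 0, -8]
R4 ← R4 − (5/12)·R3: [0, 0, 0, -119/4]
R5 ← R5 − (32/119)·R4: [0, 0, 0, 0]
The echelon form has 4 nonzero rows; the last pivot sits in the augmented column, so rank(P) = 3 but rank([P|b]) = 4.
Since the ranks differ, the system is inconsistent.

no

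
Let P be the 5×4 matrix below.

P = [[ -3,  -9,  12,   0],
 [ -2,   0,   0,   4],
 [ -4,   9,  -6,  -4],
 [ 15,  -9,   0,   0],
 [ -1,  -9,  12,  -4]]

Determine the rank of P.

3

Row reduce to echelon form.
R2 ← R2 − (2/3)·R1: [0, 6, -8, 4]
R3 ← R3 − (4/3)·R1: [0, 21, -22, -4]
R4 ← R4 + (5)·R1: [0, -54, 60, 0]
R5 ← R5 − (1/3)·R1: [0, -6, 8, -4]
R3 ← R3 − (7/2)·R2: [0, 0, 6, -18]
R4 ← R4 + (9)·R2: [0, 0, -12, 36]
R5 ← R5 + R2: [0, 0, 0, 0]
R4 ← R4 + (2)·R3: [0, 0, 0, 0]
Echelon form has 3 nonzero rows, so rank(P) = 3.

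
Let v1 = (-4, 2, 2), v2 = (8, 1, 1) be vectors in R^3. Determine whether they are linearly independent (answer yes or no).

Form the matrix with these vectors as rows and row reduce.
R2 ← R2 + (2)·R1: [0, 5, 5]
2 nonzero rows, so the 2 vectors span a space of dimension 2.
Since 2 = 2, the vectors are linearly independent.

yes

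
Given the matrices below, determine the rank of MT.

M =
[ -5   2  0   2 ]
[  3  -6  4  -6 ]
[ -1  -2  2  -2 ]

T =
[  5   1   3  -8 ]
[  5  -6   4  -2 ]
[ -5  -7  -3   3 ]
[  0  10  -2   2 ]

First compute MT:
[[-15,   3, -11,  40],
 [-35, -49, -15, -12],
 [-25, -23, -13,  14]]
Now row reduce the product.
R2 ← R2 − (7/3)·R1: [0, -56, 32/3, -316/3]
R3 ← R3 − (5/3)·R1: [0, -28, 16/3, -158/3]
R3 ← R3 − (1/2)·R2: [0, 0, 0, 0]
2 nonzero rows, so rank(MT) = 2.

2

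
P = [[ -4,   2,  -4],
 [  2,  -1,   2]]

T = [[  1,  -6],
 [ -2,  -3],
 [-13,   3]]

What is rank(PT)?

First compute PT:
[[ 44,   6],
 [-22,  -3]]
Now row reduce the product.
R2 ← R2 + (1/2)·R1: [0, 0]
1 nonzero row, so rank(PT) = 1.

1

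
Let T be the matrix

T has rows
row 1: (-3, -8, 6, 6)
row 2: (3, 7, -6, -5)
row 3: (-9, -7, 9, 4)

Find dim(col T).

Row reduce to echelon form.
R2 ← R2 + R1: [0, -1, 0, 1]
R3 ← R3 − (3)·R1: [0, 17, -9, -14]
R3 ← R3 + (17)·R2: [0, 0, -9, 3]
Echelon form has 3 nonzero rows, so rank(T) = 3.
The column space has dimension equal to the rank: 3.

3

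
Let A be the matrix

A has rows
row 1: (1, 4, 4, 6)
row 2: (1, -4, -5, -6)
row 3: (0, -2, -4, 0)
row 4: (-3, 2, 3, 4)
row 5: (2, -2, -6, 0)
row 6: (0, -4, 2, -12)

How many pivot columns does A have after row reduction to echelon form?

Row reduce to echelon form.
R2 ← R2 − R1: [0, -8, -9, -12]
R4 ← R4 + (3)·R1: [0, 14, 15, 22]
R5 ← R5 − (2)·R1: [0, -10, -14, -12]
R3 ← R3 − (1/4)·R2: [0, 0, -7/4, 3]
R4 ← R4 + (7/4)·R2: [0, 0, -3/4, 1]
R5 ← R5 − (5/4)·R2: [0, 0, -11/4, 3]
R6 ← R6 − (1/2)·R2: [0, 0, 13/2, -6]
R4 ← R4 − (3/7)·R3: [0, 0, 0, -2/7]
R5 ← R5 − (11/7)·R3: [0, 0, 0, -12/7]
R6 ← R6 + (26/7)·R3: [0, 0, 0, 36/7]
R5 ← R5 − (6)·R4: [0, 0, 0, 0]
R6 ← R6 + (18)·R4: [0, 0, 0, 0]
Echelon form has 4 nonzero rows, so rank(A) = 4.
Each nonzero row contributes one pivot column: 4 pivot columns.

4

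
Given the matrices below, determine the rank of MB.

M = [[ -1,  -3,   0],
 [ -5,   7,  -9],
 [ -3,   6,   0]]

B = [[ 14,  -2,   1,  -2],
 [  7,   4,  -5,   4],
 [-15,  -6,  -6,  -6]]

3

First compute MB:
[[-35, -10,  14, -10],
 [114,  92,  14,  92],
 [  0,  30, -33,  30]]
Now row reduce the product.
R2 ← R2 + (114/35)·R1: [0, 416/7, 298/5, 416/7]
R3 ← R3 − (105/208)·R2: [0, 0, -6561/104, 0]
3 nonzero rows, so rank(MB) = 3.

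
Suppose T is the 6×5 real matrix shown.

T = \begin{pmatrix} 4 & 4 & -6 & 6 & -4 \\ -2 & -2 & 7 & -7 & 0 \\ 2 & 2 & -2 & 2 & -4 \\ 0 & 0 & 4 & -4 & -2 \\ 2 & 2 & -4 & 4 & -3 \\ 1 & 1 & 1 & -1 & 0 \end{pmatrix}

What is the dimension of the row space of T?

Row reduce to echelon form.
R2 ← R2 + (1/2)·R1: [0, 0, 4, -4, -2]
R3 ← R3 − (1/2)·R1: [0, 0, 1, -1, -2]
R5 ← R5 − (1/2)·R1: [0, 0, -1, 1, -1]
R6 ← R6 − (1/4)·R1: [0, 0, 5/2, -5/2, 1]
R3 ← R3 − (1/4)·R2: [0, 0, 0, 0, -3/2]
R4 ← R4 − R2: [0, 0, 0, 0, 0]
R5 ← R5 + (1/4)·R2: [0, 0, 0, 0, -3/2]
R6 ← R6 − (5/8)·R2: [0, 0, 0, 0, 9/4]
R5 ← R5 − R3: [0, 0, 0, 0, 0]
R6 ← R6 + (3/2)·R3: [0, 0, 0, 0, 0]
Echelon form has 3 nonzero rows, so rank(T) = 3.
The row space has dimension equal to the rank: 3.

3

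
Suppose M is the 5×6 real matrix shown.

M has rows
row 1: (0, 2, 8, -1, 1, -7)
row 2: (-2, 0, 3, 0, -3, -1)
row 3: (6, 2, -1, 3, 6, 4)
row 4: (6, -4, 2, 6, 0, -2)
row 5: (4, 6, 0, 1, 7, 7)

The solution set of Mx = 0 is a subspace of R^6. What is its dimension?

2

Row reduce to echelon form.
Swap R1 ↔ R2
R3 ← R3 + (3)·R1: [0, 2, 8, 3, -3, 1]
R4 ← R4 + (3)·R1: [0, -4, 11, 6, -9, -5]
R5 ← R5 + (2)·R1: [0, 6, 6, 1, 1, 5]
R3 ← R3 − R2: [0, 0, 0, 4, -4, 8]
R4 ← R4 + (2)·R2: [0, 0, 27, 4, -7, -19]
R5 ← R5 − (3)·R2: [0, 0, -18, 4, -2, 26]
Swap R3 ↔ R4
R5 ← R5 + (2/3)·R3: [0, 0, 0, 20/3, -20/3, 40/3]
R5 ← R5 − (5/3)·R4: [0, 0, 0, 0, 0, 0]
4 nonzero rows, so rank(M) = 4.
M has 6 columns; by rank–nullity, nullity = 6 − 4 = 2.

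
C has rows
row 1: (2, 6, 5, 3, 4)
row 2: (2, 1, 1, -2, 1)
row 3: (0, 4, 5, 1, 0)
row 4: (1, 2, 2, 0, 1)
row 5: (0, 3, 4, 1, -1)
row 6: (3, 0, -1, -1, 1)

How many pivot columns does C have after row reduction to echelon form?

Row reduce to echelon form.
R2 ← R2 − R1: [0, -5, -4, -5, -3]
R4 ← R4 − (1/2)·R1: [0, -1, -1/2, -3/2, -1]
R6 ← R6 − (3/2)·R1: [0, -9, -17/2, -11/2, -5]
R3 ← R3 + (4/5)·R2: [0, 0, 9/5, -3, -12/5]
R4 ← R4 − (1/5)·R2: [0, 0, 3/10, -1/2, -2/5]
R5 ← R5 + (3/5)·R2: [0, 0, 8/5, -2, -14/5]
R6 ← R6 − (9/5)·R2: [0, 0, -13/10, 7/2, 2/5]
R4 ← R4 − (1/6)·R3: [0, 0, 0, 0, 0]
R5 ← R5 − (8/9)·R3: [0, 0, 0, 2/3, -2/3]
R6 ← R6 + (13/18)·R3: [0, 0, 0, 4/3, -4/3]
Swap R4 ↔ R5
R6 ← R6 − (2)·R4: [0, 0, 0, 0, 0]
Echelon form has 4 nonzero rows, so rank(C) = 4.
Each nonzero row contributes one pivot column: 4 pivot columns.

4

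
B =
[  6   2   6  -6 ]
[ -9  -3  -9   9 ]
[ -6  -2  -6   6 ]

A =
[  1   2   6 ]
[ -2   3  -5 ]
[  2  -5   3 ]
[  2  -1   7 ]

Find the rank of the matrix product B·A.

1

First compute BA:
[[  2,  -6,   2],
 [ -3,   9,  -3],
 [ -2,   6,  -2]]
Now row reduce the product.
R2 ← R2 + (3/2)·R1: [0, 0, 0]
R3 ← R3 + R1: [0, 0, 0]
1 nonzero row, so rank(BA) = 1.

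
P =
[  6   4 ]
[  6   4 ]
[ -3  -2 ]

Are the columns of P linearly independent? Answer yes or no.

no

Row reduce P to echelon form.
R2 ← R2 − R1: [0, 0]
R3 ← R3 + (1/2)·R1: [0, 0]
1 pivot among 2 columns.
Only 1 < 2 pivot columns, so the columns are linearly dependent.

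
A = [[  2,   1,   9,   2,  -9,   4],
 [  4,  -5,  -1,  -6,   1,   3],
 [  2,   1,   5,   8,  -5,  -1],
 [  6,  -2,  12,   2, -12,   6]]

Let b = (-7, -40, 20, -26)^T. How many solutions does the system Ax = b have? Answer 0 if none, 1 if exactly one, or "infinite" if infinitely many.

Row reduce the augmented matrix [A | b].
R2 ← R2 − (2)·R1: [0, -7, -19, -10, 19, -5, -26]
R3 ← R3 − R1: [0, 0, -4, 6, 4, -5, 27]
R4 ← R4 − (3)·R1: [0, -5, -15, -4, 15, -6, -5]
R4 ← R4 − (5/7)·R2: [0, 0, -10/7, 22/7, 10/7, -17/7, 95/7]
R4 ← R4 − (5/14)·R3: [0, 0, 0, 1, 0, -9/14, 55/14]
The echelon form has 4 nonzero rows, and every pivot lies in the first 6 columns, so rank(A) = rank([A|b]) = 4.
The system is consistent.
rank = 4 < 6 unknowns, so there are infinitely many solutions.

infinite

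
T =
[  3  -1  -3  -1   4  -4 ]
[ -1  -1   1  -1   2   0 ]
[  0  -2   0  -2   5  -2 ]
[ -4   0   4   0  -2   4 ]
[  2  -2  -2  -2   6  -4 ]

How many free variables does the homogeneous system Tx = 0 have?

Row reduce to echelon form.
R2 ← R2 + (1/3)·R1: [0, -4/3, 0, -4/3, 10/3, -4/3]
R4 ← R4 + (4/3)·R1: [0, -4/3, 0, -4/3, 10/3, -4/3]
R5 ← R5 − (2/3)·R1: [0, -4/3, 0, -4/3, 10/3, -4/3]
R3 ← R3 − (3/2)·R2: [0, 0, 0, 0, 0, 0]
R4 ← R4 − R2: [0, 0, 0, 0, 0, 0]
R5 ← R5 − R2: [0, 0, 0, 0, 0, 0]
2 nonzero rows, so rank(T) = 2.
T has 6 columns; by rank–nullity, nullity = 6 − 2 = 4.

4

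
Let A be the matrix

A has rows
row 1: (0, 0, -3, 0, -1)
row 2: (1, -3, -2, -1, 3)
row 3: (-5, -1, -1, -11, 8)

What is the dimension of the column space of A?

3

Row reduce to echelon form.
Swap R1 ↔ R2
R3 ← R3 + (5)·R1: [0, -16, -11, -16, 23]
Swap R2 ↔ R3
Echelon form has 3 nonzero rows, so rank(A) = 3.
The column space has dimension equal to the rank: 3.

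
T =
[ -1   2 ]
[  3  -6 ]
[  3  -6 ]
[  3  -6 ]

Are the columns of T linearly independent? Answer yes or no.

no

Row reduce T to echelon form.
R2 ← R2 + (3)·R1: [0, 0]
R3 ← R3 + (3)·R1: [0, 0]
R4 ← R4 + (3)·R1: [0, 0]
1 pivot among 2 columns.
Only 1 < 2 pivot columns, so the columns are linearly dependent.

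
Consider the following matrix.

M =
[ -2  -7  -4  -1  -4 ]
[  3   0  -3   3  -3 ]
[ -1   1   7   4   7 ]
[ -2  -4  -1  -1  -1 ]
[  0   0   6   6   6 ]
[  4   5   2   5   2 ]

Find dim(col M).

3

Row reduce to echelon form.
R2 ← R2 + (3/2)·R1: [0, -21/2, -9, 3/2, -9]
R3 ← R3 − (1/2)·R1: [0, 9/2, 9, 9/2, 9]
R4 ← R4 − R1: [0, 3, 3, 0, 3]
R6 ← R6 + (2)·R1: [0, -9, -6, 3, -6]
R3 ← R3 + (3/7)·R2: [0, 0, 36/7, 36/7, 36/7]
R4 ← R4 + (2/7)·R2: [0, 0, 3/7, 3/7, 3/7]
R6 ← R6 − (6/7)·R2: [0, 0, 12/7, 12/7, 12/7]
R4 ← R4 − (1/12)·R3: [0, 0, 0, 0, 0]
R5 ← R5 − (7/6)·R3: [0, 0, 0, 0, 0]
R6 ← R6 − (1/3)·R3: [0, 0, 0, 0, 0]
Echelon form has 3 nonzero rows, so rank(M) = 3.
The column space has dimension equal to the rank: 3.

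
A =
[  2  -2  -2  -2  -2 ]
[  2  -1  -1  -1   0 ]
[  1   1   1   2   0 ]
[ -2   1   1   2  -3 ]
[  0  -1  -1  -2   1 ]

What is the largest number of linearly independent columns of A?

3

Row reduce to echelon form.
R2 ← R2 − R1: [0, 1, 1, 1, 2]
R3 ← R3 − (1/2)·R1: [0, 2, 2, 3, 1]
R4 ← R4 + R1: [0, -1, -1, 0, -5]
R3 ← R3 − (2)·R2: [0, 0, 0, 1, -3]
R4 ← R4 + R2: [0, 0, 0, 1, -3]
R5 ← R5 + R2: [0, 0, 0, -1, 3]
R4 ← R4 − R3: [0, 0, 0, 0, 0]
R5 ← R5 + R3: [0, 0, 0, 0, 0]
Echelon form has 3 nonzero rows, so rank(A) = 3.
The rank gives the maximum number of linearly independent columns: 3.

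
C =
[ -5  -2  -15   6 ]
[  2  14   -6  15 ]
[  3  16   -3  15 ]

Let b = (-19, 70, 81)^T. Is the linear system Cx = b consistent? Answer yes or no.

Row reduce the augmented matrix [C | b].
R2 ← R2 + (2/5)·R1: [0, 66/5, -12, 87/5, 312/5]
R3 ← R3 + (3/5)·R1: [0, 74/5, -12, 93/5, 348/5]
R3 ← R3 − (37/33)·R2: [0, 0, 16/11, -10/11, -4/11]
The echelon form has 3 nonzero rows, and every pivot lies in the first 4 columns, so rank(C) = rank([C|b]) = 3.
The system is consistent.

yes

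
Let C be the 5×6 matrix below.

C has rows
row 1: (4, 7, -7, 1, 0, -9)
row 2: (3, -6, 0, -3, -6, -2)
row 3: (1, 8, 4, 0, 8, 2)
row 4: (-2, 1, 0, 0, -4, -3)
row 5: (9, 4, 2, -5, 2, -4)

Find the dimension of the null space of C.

Row reduce to echelon form.
R2 ← R2 − (3/4)·R1: [0, -45/4, 21/4, -15/4, -6, 19/4]
R3 ← R3 − (1/4)·R1: [0, 25/4, 23/4, -1/4, 8, 17/4]
R4 ← R4 + (1/2)·R1: [0, 9/2, -7/2, 1/2, -4, -15/2]
R5 ← R5 − (9/4)·R1: [0, -47/4, 71/4, -29/4, 2, 65/4]
R3 ← R3 + (5/9)·R2: [0, 0, 26/3, -7/3, 14/3, 62/9]
R4 ← R4 + (2/5)·R2: [0, 0, -7/5, -1, -32/5, -28/5]
R5 ← R5 − (47/45)·R2: [0, 0, 184/15, -10/3, 124/15, 508/45]
R4 ← R4 + (21/130)·R3: [0, 0, 0, -179/130, -367/65, -175/39]
R5 ← R5 − (92/65)·R3: [0, 0, 0, -2/65, 108/65, 20/13]
R5 ← R5 − (4/179)·R4: [0, 0, 0, 0, 320/179, 880/537]
5 nonzero rows, so rank(C) = 5.
C has 6 columns; by rank–nullity, nullity = 6 − 5 = 1.

1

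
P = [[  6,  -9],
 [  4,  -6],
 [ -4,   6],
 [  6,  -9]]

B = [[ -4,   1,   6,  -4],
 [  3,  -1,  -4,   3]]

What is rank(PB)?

First compute PB:
[[-51,  15,  72, -51],
 [-34,  10,  48, -34],
 [ 34, -10, -48,  34],
 [-51,  15,  72, -51]]
Now row reduce the product.
R2 ← R2 − (2/3)·R1: [0, 0, 0, 0]
R3 ← R3 + (2/3)·R1: [0, 0, 0, 0]
R4 ← R4 − R1: [0, 0, 0, 0]
1 nonzero row, so rank(PB) = 1.

1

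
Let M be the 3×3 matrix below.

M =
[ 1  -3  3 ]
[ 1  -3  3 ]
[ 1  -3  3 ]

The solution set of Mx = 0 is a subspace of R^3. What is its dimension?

2

Row reduce to echelon form.
R2 ← R2 − R1: [0, 0, 0]
R3 ← R3 − R1: [0, 0, 0]
1 nonzero row, so rank(M) = 1.
M has 3 columns; by rank–nullity, nullity = 3 − 1 = 2.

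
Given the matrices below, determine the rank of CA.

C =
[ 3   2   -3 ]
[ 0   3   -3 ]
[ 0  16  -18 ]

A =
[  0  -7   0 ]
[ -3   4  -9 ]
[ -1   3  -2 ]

First compute CA:
[[ -3, -22, -12],
 [ -6,   3, -21],
 [-30,  10, -108]]
Now row reduce the product.
R2 ← R2 − (2)·R1: [0, 47, 3]
R3 ← R3 − (10)·R1: [0, 230, 12]
R3 ← R3 − (230/47)·R2: [0, 0, -126/47]
3 nonzero rows, so rank(CA) = 3.

3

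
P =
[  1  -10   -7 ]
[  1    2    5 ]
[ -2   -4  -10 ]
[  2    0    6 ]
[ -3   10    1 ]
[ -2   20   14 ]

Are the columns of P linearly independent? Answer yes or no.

Row reduce P to echelon form.
R2 ← R2 − R1: [0, 12, 12]
R3 ← R3 + (2)·R1: [0, -24, -24]
R4 ← R4 − (2)·R1: [0, 20, 20]
R5 ← R5 + (3)·R1: [0, -20, -20]
R6 ← R6 + (2)·R1: [0, 0, 0]
R3 ← R3 + (2)·R2: [0, 0, 0]
R4 ← R4 − (5/3)·R2: [0, 0, 0]
R5 ← R5 + (5/3)·R2: [0, 0, 0]
2 pivots among 3 columns.
Only 2 < 3 pivot columns, so the columns are linearly dependent.

no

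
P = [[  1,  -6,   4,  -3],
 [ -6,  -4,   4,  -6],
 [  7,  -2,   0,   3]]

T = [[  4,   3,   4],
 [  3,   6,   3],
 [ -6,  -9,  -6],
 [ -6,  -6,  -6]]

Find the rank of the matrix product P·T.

First compute PT:
[[-20, -51, -20],
 [-24, -42, -24],
 [  4,  -9,   4]]
Now row reduce the product.
R2 ← R2 − (6/5)·R1: [0, 96/5, 0]
R3 ← R3 + (1/5)·R1: [0, -96/5, 0]
R3 ← R3 + R2: [0, 0, 0]
2 nonzero rows, so rank(PT) = 2.

2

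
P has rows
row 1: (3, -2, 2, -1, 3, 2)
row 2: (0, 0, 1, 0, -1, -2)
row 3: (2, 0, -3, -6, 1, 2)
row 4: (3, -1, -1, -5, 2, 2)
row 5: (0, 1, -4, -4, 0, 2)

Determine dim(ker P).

Row reduce to echelon form.
R3 ← R3 − (2/3)·R1: [0, 4/3, -13/3, -16/3, -1, 2/3]
R4 ← R4 − R1: [0, 1, -3, -4, -1, 0]
Swap R2 ↔ R3
R4 ← R4 − (3/4)·R2: [0, 0, 1/4, 0, -1/4, -1/2]
R5 ← R5 − (3/4)·R2: [0, 0, -3/4, 0, 3/4, 3/2]
R4 ← R4 − (1/4)·R3: [0, 0, 0, 0, 0, 0]
R5 ← R5 + (3/4)·R3: [0, 0, 0, 0, 0, 0]
3 nonzero rows, so rank(P) = 3.
P has 6 columns; by rank–nullity, nullity = 6 − 3 = 3.

3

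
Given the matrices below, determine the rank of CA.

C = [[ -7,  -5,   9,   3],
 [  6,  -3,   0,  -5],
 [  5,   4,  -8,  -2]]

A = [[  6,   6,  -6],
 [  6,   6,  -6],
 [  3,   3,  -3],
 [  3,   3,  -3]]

1

First compute CA:
[[-36, -36,  36],
 [  3,   3,  -3],
 [ 24,  24, -24]]
Now row reduce the product.
R2 ← R2 + (1/12)·R1: [0, 0, 0]
R3 ← R3 + (2/3)·R1: [0, 0, 0]
1 nonzero row, so rank(CA) = 1.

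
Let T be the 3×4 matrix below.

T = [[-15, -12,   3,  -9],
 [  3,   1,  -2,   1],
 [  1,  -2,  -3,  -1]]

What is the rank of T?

2

Row reduce to echelon form.
R2 ← R2 + (1/5)·R1: [0, -7/5, -7/5, -4/5]
R3 ← R3 + (1/15)·R1: [0, -14/5, -14/5, -8/5]
R3 ← R3 − (2)·R2: [0, 0, 0, 0]
Echelon form has 2 nonzero rows, so rank(T) = 2.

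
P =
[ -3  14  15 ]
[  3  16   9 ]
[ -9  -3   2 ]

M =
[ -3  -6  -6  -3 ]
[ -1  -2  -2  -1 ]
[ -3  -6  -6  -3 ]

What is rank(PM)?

First compute PM:
[[-50, -100, -100, -50],
 [-52, -104, -104, -52],
 [ 24,  48,  48,  24]]
Now row reduce the product.
R2 ← R2 − (26/25)·R1: [0, 0, 0, 0]
R3 ← R3 + (12/25)·R1: [0, 0, 0, 0]
1 nonzero row, so rank(PM) = 1.

1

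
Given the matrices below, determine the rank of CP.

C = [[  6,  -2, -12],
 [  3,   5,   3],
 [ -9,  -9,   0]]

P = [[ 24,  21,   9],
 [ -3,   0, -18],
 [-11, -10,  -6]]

First compute CP:
[[282, 246, 162],
 [ 24,  33, -81],
 [-189, -189,  81]]
Now row reduce the product.
R2 ← R2 − (4/47)·R1: [0, 567/47, -4455/47]
R3 ← R3 + (63/94)·R1: [0, -1134/47, 8910/47]
R3 ← R3 + (2)·R2: [0, 0, 0]
2 nonzero rows, so rank(CP) = 2.

2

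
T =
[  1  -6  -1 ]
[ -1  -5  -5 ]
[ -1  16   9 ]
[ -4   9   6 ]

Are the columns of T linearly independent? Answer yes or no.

Row reduce T to echelon form.
R2 ← R2 + R1: [0, -11, -6]
R3 ← R3 + R1: [0, 10, 8]
R4 ← R4 + (4)·R1: [0, -15, 2]
R3 ← R3 + (10/11)·R2: [0, 0, 28/11]
R4 ← R4 − (15/11)·R2: [0, 0, 112/11]
R4 ← R4 − (4)·R3: [0, 0, 0]
3 pivots among 3 columns.
Every column is a pivot column, so the columns are linearly independent.

yes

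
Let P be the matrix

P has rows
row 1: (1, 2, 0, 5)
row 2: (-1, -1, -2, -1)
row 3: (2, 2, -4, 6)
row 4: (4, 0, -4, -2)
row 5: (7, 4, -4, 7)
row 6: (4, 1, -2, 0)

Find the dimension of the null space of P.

Row reduce to echelon form.
R2 ← R2 + R1: [0, 1, -2, 4]
R3 ← R3 − (2)·R1: [0, -2, -4, -4]
R4 ← R4 − (4)·R1: [0, -8, -4, -22]
R5 ← R5 − (7)·R1: [0, -10, -4, -28]
R6 ← R6 − (4)·R1: [0, -7, -2, -20]
R3 ← R3 + (2)·R2: [0, 0, -8, 4]
R4 ← R4 + (8)·R2: [0, 0, -20, 10]
R5 ← R5 + (10)·R2: [0, 0, -24, 12]
R6 ← R6 + (7)·R2: [0, 0, -16, 8]
R4 ← R4 − (5/2)·R3: [0, 0, 0, 0]
R5 ← R5 − (3)·R3: [0, 0, 0, 0]
R6 ← R6 − (2)·R3: [0, 0, 0, 0]
3 nonzero rows, so rank(P) = 3.
P has 4 columns; by rank–nullity, nullity = 4 − 3 = 1.

1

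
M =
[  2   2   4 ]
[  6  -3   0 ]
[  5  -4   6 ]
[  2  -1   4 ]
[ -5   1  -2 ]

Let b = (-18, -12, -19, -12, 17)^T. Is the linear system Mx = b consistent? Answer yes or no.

yes

Row reduce the augmented matrix [M | b].
R2 ← R2 − (3)·R1: [0, -9, -12, 42]
R3 ← R3 − (5/2)·R1: [0, -9, -4, 26]
R4 ← R4 − R1: [0, -3, 0, 6]
R5 ← R5 + (5/2)·R1: [0, 6, 8, -28]
R3 ← R3 − R2: [0, 0, 8, -16]
R4 ← R4 − (1/3)·R2: [0, 0, 4, -8]
R5 ← R5 + (2/3)·R2: [0, 0, 0, 0]
R4 ← R4 − (1/2)·R3: [0, 0, 0, 0]
The echelon form has 3 nonzero rows, and every pivot lies in the first 3 columns, so rank(M) = rank([M|b]) = 3.
The system is consistent.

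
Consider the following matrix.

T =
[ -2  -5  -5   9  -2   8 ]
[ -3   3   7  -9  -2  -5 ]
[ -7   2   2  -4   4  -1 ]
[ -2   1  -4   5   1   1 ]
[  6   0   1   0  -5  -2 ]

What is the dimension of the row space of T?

Row reduce to echelon form.
R2 ← R2 − (3/2)·R1: [0, 21/2, 29/2, -45/2, 1, -17]
R3 ← R3 − (7/2)·R1: [0, 39/2, 39/2, -71/2, 11, -29]
R4 ← R4 − R1: [0, 6, 1, -4, 3, -7]
R5 ← R5 + (3)·R1: [0, -15, -14, 27, -11, 22]
R3 ← R3 − (13/7)·R2: [0, 0, -52/7, 44/7, 64/7, 18/7]
R4 ← R4 − (4/7)·R2: [0, 0, -51/7, 62/7, 17/7, 19/7]
R5 ← R5 + (10/7)·R2: [0, 0, 47/7, -36/7, -67/7, -16/7]
R4 ← R4 − (51/52)·R3: [0, 0, 0, 35/13, -85/13, 5/26]
R5 ← R5 + (47/52)·R3: [0, 0, 0, 7/13, -17/13, 1/26]
R5 ← R5 − (1/5)·R4: [0, 0, 0, 0, 0, 0]
Echelon form has 4 nonzero rows, so rank(T) = 4.
The row space has dimension equal to the rank: 4.

4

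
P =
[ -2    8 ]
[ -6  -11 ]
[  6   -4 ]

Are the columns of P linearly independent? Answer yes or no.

Row reduce P to echelon form.
R2 ← R2 − (3)·R1: [0, -35]
R3 ← R3 + (3)·R1: [0, 20]
R3 ← R3 + (4/7)·R2: [0, 0]
2 pivots among 2 columns.
Every column is a pivot column, so the columns are linearly independent.

yes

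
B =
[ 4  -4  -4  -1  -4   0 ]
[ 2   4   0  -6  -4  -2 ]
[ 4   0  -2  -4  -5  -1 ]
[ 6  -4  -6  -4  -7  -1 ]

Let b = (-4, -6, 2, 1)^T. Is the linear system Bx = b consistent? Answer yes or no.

Row reduce the augmented matrix [B | b].
R2 ← R2 − (1/2)·R1: [0, 6, 2, -11/2, -2, -2, -4]
R3 ← R3 − R1: [0, 4, 2, -3, -1, -1, 6]
R4 ← R4 − (3/2)·R1: [0, 2, 0, -5/2, -1, -1, 7]
R3 ← R3 − (2/3)·R2: [0, 0, 2/3, 2/3, 1/3, 1/3, 26/3]
R4 ← R4 − (1/3)·R2: [0, 0, -2/3, -2/3, -1/3, -1/3, 25/3]
R4 ← R4 + R3: [0, 0, 0, 0, 0, 0, 17]
The echelon form has 4 nonzero rows; the last pivot sits in the augmented column, so rank(B) = 3 but rank([B|b]) = 4.
Since the ranks differ, the system is inconsistent.

no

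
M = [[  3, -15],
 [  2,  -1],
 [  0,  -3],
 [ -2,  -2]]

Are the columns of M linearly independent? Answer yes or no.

Row reduce M to echelon form.
R2 ← R2 − (2/3)·R1: [0, 9]
R4 ← R4 + (2/3)·R1: [0, -12]
R3 ← R3 + (1/3)·R2: [0, 0]
R4 ← R4 + (4/3)·R2: [0, 0]
2 pivots among 2 columns.
Every column is a pivot column, so the columns are linearly independent.

yes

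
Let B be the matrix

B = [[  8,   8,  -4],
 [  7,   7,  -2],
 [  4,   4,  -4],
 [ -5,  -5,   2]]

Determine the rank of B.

Row reduce to echelon form.
R2 ← R2 − (7/8)·R1: [0, 0, 3/2]
R3 ← R3 − (1/2)·R1: [0, 0, -2]
R4 ← R4 + (5/8)·R1: [0, 0, -1/2]
R3 ← R3 + (4/3)·R2: [0, 0, 0]
R4 ← R4 + (1/3)·R2: [0, 0, 0]
Echelon form has 2 nonzero rows, so rank(B) = 2.

2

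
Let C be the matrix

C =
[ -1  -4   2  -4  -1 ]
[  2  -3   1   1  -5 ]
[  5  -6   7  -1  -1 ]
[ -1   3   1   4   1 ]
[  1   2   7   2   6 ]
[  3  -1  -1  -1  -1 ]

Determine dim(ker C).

Row reduce to echelon form.
R2 ← R2 + (2)·R1: [0, -11, 5, -7, -7]
R3 ← R3 + (5)·R1: [0, -26, 17, -21, -6]
R4 ← R4 − R1: [0, 7, -1, 8, 2]
R5 ← R5 + R1: [0, -2, 9, -2, 5]
R6 ← R6 + (3)·R1: [0, -13, 5, -13, -4]
R3 ← R3 − (26/11)·R2: [0, 0, 57/11, -49/11, 116/11]
R4 ← R4 + (7/11)·R2: [0, 0, 24/11, 39/11, -27/11]
R5 ← R5 − (2/11)·R2: [0, 0, 89/11, -8/11, 69/11]
R6 ← R6 − (13/11)·R2: [0, 0, -10/11, -52/11, 47/11]
R4 ← R4 − (8/19)·R3: [0, 0, 0, 103/19, -131/19]
R5 ← R5 − (89/57)·R3: [0, 0, 0, 355/57, -581/57]
R6 ← R6 + (10/57)·R3: [0, 0, 0, -314/57, 349/57]
R5 ← R5 − (355/309)·R4: [0, 0, 0, 0, -234/103]
R6 ← R6 + (314/309)·R4: [0, 0, 0, 0, -91/103]
R6 ← R6 − (7/18)·R5: [0, 0, 0, 0, 0]
5 nonzero rows, so rank(C) = 5.
C has 5 columns; by rank–nullity, nullity = 5 − 5 = 0.

0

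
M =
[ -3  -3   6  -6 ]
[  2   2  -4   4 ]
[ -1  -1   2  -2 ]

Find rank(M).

1

Row reduce to echelon form.
R2 ← R2 + (2/3)·R1: [0, 0, 0, 0]
R3 ← R3 − (1/3)·R1: [0, 0, 0, 0]
Echelon form has 1 nonzero row, so rank(M) = 1.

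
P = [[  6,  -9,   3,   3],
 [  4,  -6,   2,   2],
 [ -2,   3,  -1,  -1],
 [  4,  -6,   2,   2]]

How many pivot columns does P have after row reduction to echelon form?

Row reduce to echelon form.
R2 ← R2 − (2/3)·R1: [0, 0, 0, 0]
R3 ← R3 + (1/3)·R1: [0, 0, 0, 0]
R4 ← R4 − (2/3)·R1: [0, 0, 0, 0]
Echelon form has 1 nonzero row, so rank(P) = 1.
Each nonzero row contributes one pivot column: 1 pivot columns.

1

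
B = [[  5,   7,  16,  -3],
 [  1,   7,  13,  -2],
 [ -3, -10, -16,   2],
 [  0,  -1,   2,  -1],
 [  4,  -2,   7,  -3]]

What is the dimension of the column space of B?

Row reduce to echelon form.
R2 ← R2 − (1/5)·R1: [0, 28/5, 49/5, -7/5]
R3 ← R3 + (3/5)·R1: [0, -29/5, -32/5, 1/5]
R5 ← R5 − (4/5)·R1: [0, -38/5, -29/5, -3/5]
R3 ← R3 + (29/28)·R2: [0, 0, 15/4, -5/4]
R4 ← R4 + (5/28)·R2: [0, 0, 15/4, -5/4]
R5 ← R5 + (19/14)·R2: [0, 0, 15/2, -5/2]
R4 ← R4 − R3: [0, 0, 0, 0]
R5 ← R5 − (2)·R3: [0, 0, 0, 0]
Echelon form has 3 nonzero rows, so rank(B) = 3.
The column space has dimension equal to the rank: 3.

3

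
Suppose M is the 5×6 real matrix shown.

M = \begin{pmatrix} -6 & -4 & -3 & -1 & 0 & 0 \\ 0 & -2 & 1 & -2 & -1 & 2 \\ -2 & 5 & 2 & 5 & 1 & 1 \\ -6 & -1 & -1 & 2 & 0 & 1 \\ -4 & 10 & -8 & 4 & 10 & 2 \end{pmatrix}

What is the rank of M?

5

Row reduce to echelon form.
R3 ← R3 − (1/3)·R1: [0, 19/3, 3, 16/3, 1, 1]
R4 ← R4 − R1: [0, 3, 2, 3, 0, 1]
R5 ← R5 − (2/3)·R1: [0, 38/3, -6, 14/3, 10, 2]
R3 ← R3 + (19/6)·R2: [0, 0, 37/6, -1, -13/6, 22/3]
R4 ← R4 + (3/2)·R2: [0, 0, 7/2, 0, -3/2, 4]
R5 ← R5 + (19/3)·R2: [0, 0, 1/3, -8, 11/3, 44/3]
R4 ← R4 − (21/37)·R3: [0, 0, 0, 21/37, -10/37, -6/37]
R5 ← R5 − (2/37)·R3: [0, 0, 0, -294/37, 140/37, 528/37]
R5 ← R5 + (14)·R4: [0, 0, 0, 0, 0, 12]
Echelon form has 5 nonzero rows, so rank(M) = 5.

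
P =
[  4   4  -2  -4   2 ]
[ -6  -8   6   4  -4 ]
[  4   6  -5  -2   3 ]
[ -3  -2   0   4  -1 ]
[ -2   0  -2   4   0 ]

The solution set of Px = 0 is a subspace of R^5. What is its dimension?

Row reduce to echelon form.
R2 ← R2 + (3/2)·R1: [0, -2, 3, -2, -1]
R3 ← R3 − R1: [0, 2, -3, 2, 1]
R4 ← R4 + (3/4)·R1: [0, 1, -3/2, 1, 1/2]
R5 ← R5 + (1/2)·R1: [0, 2, -3, 2, 1]
R3 ← R3 + R2: [0, 0, 0, 0, 0]
R4 ← R4 + (1/2)·R2: [0, 0, 0, 0, 0]
R5 ← R5 + R2: [0, 0, 0, 0, 0]
2 nonzero rows, so rank(P) = 2.
P has 5 columns; by rank–nullity, nullity = 5 − 2 = 3.

3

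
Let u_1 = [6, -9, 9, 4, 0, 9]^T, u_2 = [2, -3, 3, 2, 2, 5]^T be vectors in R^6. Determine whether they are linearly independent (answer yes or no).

Form the matrix with these vectors as rows and row reduce.
R2 ← R2 − (1/3)·R1: [0, 0, 0, 2/3, 2, 2]
2 nonzero rows, so the 2 vectors span a space of dimension 2.
Since 2 = 2, the vectors are linearly independent.

yes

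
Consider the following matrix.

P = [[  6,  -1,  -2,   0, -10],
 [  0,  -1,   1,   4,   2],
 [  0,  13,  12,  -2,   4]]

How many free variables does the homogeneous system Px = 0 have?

Row reduce to echelon form.
R3 ← R3 + (13)·R2: [0, 0, 25, 50, 30]
3 nonzero rows, so rank(P) = 3.
P has 5 columns; by rank–nullity, nullity = 5 − 3 = 2.

2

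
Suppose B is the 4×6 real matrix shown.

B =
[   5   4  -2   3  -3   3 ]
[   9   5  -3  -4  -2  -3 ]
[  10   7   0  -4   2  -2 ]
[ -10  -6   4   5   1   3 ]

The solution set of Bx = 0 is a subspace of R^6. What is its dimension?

2

Row reduce to echelon form.
R2 ← R2 − (9/5)·R1: [0, -11/5, 3/5, -47/5, 17/5, -42/5]
R3 ← R3 − (2)·R1: [0, -1, 4, -10, 8, -8]
R4 ← R4 + (2)·R1: [0, 2, 0, 11, -5, 9]
R3 ← R3 − (5/11)·R2: [0, 0, 41/11, -63/11, 71/11, -46/11]
R4 ← R4 + (10/11)·R2: [0, 0, 6/11, 27/11, -21/11, 15/11]
R4 ← R4 − (6/41)·R3: [0, 0, 0, 135/41, -117/41, 81/41]
4 nonzero rows, so rank(B) = 4.
B has 6 columns; by rank–nullity, nullity = 6 − 4 = 2.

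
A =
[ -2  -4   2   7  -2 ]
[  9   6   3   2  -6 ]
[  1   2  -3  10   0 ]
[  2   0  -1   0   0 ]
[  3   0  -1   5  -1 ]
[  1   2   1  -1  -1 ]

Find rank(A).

Row reduce to echelon form.
R2 ← R2 + (9/2)·R1: [0, -12, 12, 67/2, -15]
R3 ← R3 + (1/2)·R1: [0, 0, -2, 27/2, -1]
R4 ← R4 + R1: [0, -4, 1, 7, -2]
R5 ← R5 + (3/2)·R1: [0, -6, 2, 31/2, -4]
R6 ← R6 + (1/2)·R1: [0, 0, 2, 5/2, -2]
R4 ← R4 − (1/3)·R2: [0, 0, -3, -25/6, 3]
R5 ← R5 − (1/2)·R2: [0, 0, -4, -5/4, 7/2]
R4 ← R4 − (3/2)·R3: [0, 0, 0, -293/12, 9/2]
R5 ← R5 − (2)·R3: [0, 0, 0, -113/4, 11/2]
R6 ← R6 + R3: [0, 0, 0, 16, -3]
R5 ← R5 − (339/293)·R4: [0, 0, 0, 0, 86/293]
R6 ← R6 + (192/293)·R4: [0, 0, 0, 0, -15/293]
R6 ← R6 + (15/86)·R5: [0, 0, 0, 0, 0]
Echelon form has 5 nonzero rows, so rank(A) = 5.

5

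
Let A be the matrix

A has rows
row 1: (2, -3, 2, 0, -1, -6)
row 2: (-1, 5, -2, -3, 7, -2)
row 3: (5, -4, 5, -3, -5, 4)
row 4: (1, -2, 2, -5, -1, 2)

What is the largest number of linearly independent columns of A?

Row reduce to echelon form.
R2 ← R2 + (1/2)·R1: [0, 7/2, -1, -3, 13/2, -5]
R3 ← R3 − (5/2)·R1: [0, 7/2, 0, -3, -5/2, 19]
R4 ← R4 − (1/2)·R1: [0, -1/2, 1, -5, -1/2, 5]
R3 ← R3 − R2: [0, 0, 1, 0, -9, 24]
R4 ← R4 + (1/7)·R2: [0, 0, 6/7, -38/7, 3/7, 30/7]
R4 ← R4 − (6/7)·R3: [0, 0, 0, -38/7, 57/7, -114/7]
Echelon form has 4 nonzero rows, so rank(A) = 4.
The rank gives the maximum number of linearly independent columns: 4.

4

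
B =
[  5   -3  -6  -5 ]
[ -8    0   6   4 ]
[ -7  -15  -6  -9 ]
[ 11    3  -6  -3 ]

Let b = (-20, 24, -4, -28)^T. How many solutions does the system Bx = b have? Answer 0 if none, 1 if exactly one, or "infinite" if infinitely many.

Row reduce the augmented matrix [B | b].
R2 ← R2 + (8/5)·R1: [0, -24/5, -18/5, -4, -8]
R3 ← R3 + (7/5)·R1: [0, -96/5, -72/5, -16, -32]
R4 ← R4 − (11/5)·R1: [0, 48/5, 36/5, 8, 16]
R3 ← R3 − (4)·R2: [0, 0, 0, 0, 0]
R4 ← R4 + (2)·R2: [0, 0, 0, 0, 0]
The echelon form has 2 nonzero rows, and every pivot lies in the first 4 columns, so rank(B) = rank([B|b]) = 2.
The system is consistent.
rank = 2 < 4 unknowns, so there are infinitely many solutions.

infinite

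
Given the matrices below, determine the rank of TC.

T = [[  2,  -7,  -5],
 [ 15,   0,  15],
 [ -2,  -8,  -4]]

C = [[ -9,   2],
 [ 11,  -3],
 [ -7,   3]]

2

First compute TC:
[[-60,  10],
 [-240,  75],
 [-42,   8]]
Now row reduce the product.
R2 ← R2 − (4)·R1: [0, 35]
R3 ← R3 − (7/10)·R1: [0, 1]
R3 ← R3 − (1/35)·R2: [0, 0]
2 nonzero rows, so rank(TC) = 2.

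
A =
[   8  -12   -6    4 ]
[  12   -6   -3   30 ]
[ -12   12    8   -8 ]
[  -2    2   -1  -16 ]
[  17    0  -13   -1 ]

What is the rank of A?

Row reduce to echelon form.
R2 ← R2 − (3/2)·R1: [0, 12, 6, 24]
R3 ← R3 + (3/2)·R1: [0, -6, -1, -2]
R4 ← R4 + (1/4)·R1: [0, -1, -5/2, -15]
R5 ← R5 − (17/8)·R1: [0, 51/2, -1/4, -19/2]
R3 ← R3 + (1/2)·R2: [0, 0, 2, 10]
R4 ← R4 + (1/12)·R2: [0, 0, -2, -13]
R5 ← R5 − (17/8)·R2: [0, 0, -13, -121/2]
R4 ← R4 + R3: [0, 0, 0, -3]
R5 ← R5 + (13/2)·R3: [0, 0, 0, 9/2]
R5 ← R5 + (3/2)·R4: [0, 0, 0, 0]
Echelon form has 4 nonzero rows, so rank(A) = 4.

4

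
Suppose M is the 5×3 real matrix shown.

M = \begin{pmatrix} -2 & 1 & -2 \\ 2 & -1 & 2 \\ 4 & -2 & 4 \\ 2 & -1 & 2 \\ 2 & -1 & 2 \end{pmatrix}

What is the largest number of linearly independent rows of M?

Row reduce to echelon form.
R2 ← R2 + R1: [0, 0, 0]
R3 ← R3 + (2)·R1: [0, 0, 0]
R4 ← R4 + R1: [0, 0, 0]
R5 ← R5 + R1: [0, 0, 0]
Echelon form has 1 nonzero row, so rank(M) = 1.
The rank gives the maximum number of linearly independent rows: 1.

1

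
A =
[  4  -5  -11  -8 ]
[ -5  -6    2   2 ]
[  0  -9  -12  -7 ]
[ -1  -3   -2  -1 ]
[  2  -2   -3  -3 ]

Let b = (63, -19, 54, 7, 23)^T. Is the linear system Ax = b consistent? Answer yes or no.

yes

Row reduce the augmented matrix [A | b].
R2 ← R2 + (5/4)·R1: [0, -49/4, -47/4, -8, 239/4]
R4 ← R4 + (1/4)·R1: [0, -17/4, -19/4, -3, 91/4]
R5 ← R5 − (1/2)·R1: [0, 1/2, 5/2, 1, -17/2]
R3 ← R3 − (36/49)·R2: [0, 0, -165/49, -55/49, 495/49]
R4 ← R4 − (17/49)·R2: [0, 0, -33/49, -11/49, 99/49]
R5 ← R5 + (2/49)·R2: [0, 0, 99/49, 33/49, -297/49]
R4 ← R4 − (1/5)·R3: [0, 0, 0, 0, 0]
R5 ← R5 + (3/5)·R3: [0, 0, 0, 0, 0]
The echelon form has 3 nonzero rows, and every pivot lies in the first 4 columns, so rank(A) = rank([A|b]) = 3.
The system is consistent.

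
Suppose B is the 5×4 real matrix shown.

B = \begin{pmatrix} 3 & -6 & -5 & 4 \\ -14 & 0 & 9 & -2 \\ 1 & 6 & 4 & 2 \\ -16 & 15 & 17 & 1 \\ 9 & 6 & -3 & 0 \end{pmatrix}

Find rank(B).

4

Row reduce to echelon form.
R2 ← R2 + (14/3)·R1: [0, -28, -43/3, 50/3]
R3 ← R3 − (1/3)·R1: [0, 8, 17/3, 2/3]
R4 ← R4 + (16/3)·R1: [0, -17, -29/3, 67/3]
R5 ← R5 − (3)·R1: [0, 24, 12, -12]
R3 ← R3 + (2/7)·R2: [0, 0, 11/7, 38/7]
R4 ← R4 − (17/28)·R2: [0, 0, -27/28, 171/14]
R5 ← R5 + (6/7)·R2: [0, 0, -2/7, 16/7]
R4 ← R4 + (27/44)·R3: [0, 0, 0, 171/11]
R5 ← R5 + (2/11)·R3: [0, 0, 0, 36/11]
R5 ← R5 − (4/19)·R4: [0, 0, 0, 0]
Echelon form has 4 nonzero rows, so rank(B) = 4.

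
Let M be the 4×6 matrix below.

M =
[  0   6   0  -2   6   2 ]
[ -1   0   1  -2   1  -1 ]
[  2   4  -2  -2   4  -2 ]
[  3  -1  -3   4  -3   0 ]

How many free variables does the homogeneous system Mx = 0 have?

Row reduce to echelon form.
Swap R1 ↔ R2
R3 ← R3 + (2)·R1: [0, 4, 0, -6, 6, -4]
R4 ← R4 + (3)·R1: [0, -1, 0, -2, 0, -3]
R3 ← R3 − (2/3)·R2: [0, 0, 0, -14/3, 2, -16/3]
R4 ← R4 + (1/6)·R2: [0, 0, 0, -7/3, 1, -8/3]
R4 ← R4 − (1/2)·R3: [0, 0, 0, 0, 0, 0]
3 nonzero rows, so rank(M) = 3.
M has 6 columns; by rank–nullity, nullity = 6 − 3 = 3.

3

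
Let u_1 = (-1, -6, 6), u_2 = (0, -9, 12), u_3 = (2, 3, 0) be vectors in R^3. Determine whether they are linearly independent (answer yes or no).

no

Form the matrix with these vectors as rows and row reduce.
R3 ← R3 + (2)·R1: [0, -9, 12]
R3 ← R3 − R2: [0, 0, 0]
2 nonzero rows, so the 3 vectors span a space of dimension 2.
Since 2 < 3, the vectors are linearly dependent.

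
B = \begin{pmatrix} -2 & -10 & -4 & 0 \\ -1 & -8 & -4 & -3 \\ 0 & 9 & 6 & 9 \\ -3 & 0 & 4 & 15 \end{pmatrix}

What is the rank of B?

2

Row reduce to echelon form.
R2 ← R2 − (1/2)·R1: [0, -3, -2, -3]
R4 ← R4 − (3/2)·R1: [0, 15, 10, 15]
R3 ← R3 + (3)·R2: [0, 0, 0, 0]
R4 ← R4 + (5)·R2: [0, 0, 0, 0]
Echelon form has 2 nonzero rows, so rank(B) = 2.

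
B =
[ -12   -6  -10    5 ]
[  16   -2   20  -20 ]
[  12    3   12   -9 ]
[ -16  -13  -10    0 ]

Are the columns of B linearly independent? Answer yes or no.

no

Row reduce B to echelon form.
R2 ← R2 + (4/3)·R1: [0, -10, 20/3, -40/3]
R3 ← R3 + R1: [0, -3, 2, -4]
R4 ← R4 − (4/3)·R1: [0, -5, 10/3, -20/3]
R3 ← R3 − (3/10)·R2: [0, 0, 0, 0]
R4 ← R4 − (1/2)·R2: [0, 0, 0, 0]
2 pivots among 4 columns.
Only 2 < 4 pivot columns, so the columns are linearly dependent.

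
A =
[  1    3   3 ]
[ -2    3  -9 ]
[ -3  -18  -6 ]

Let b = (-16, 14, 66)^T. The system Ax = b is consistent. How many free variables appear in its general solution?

Row reduce the augmented matrix [A | b].
R2 ← R2 + (2)·R1: [0, 9, -3, -18]
R3 ← R3 + (3)·R1: [0, -9, 3, 18]
R3 ← R3 + R2: [0, 0, 0, 0]
The echelon form has 2 nonzero rows, and every pivot lies in the first 3 columns, so rank(A) = rank([A|b]) = 2.
The system is consistent.
Free variables = (unknowns) − (rank) = 3 − 2 = 1.

1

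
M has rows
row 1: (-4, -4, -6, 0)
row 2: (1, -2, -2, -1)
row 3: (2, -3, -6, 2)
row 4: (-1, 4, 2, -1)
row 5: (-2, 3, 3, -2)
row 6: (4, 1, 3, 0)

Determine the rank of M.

4

Row reduce to echelon form.
R2 ← R2 + (1/4)·R1: [0, -3, -7/2, -1]
R3 ← R3 + (1/2)·R1: [0, -5, -9, 2]
R4 ← R4 − (1/4)·R1: [0, 5, 7/2, -1]
R5 ← R5 − (1/2)·R1: [0, 5, 6, -2]
R6 ← R6 + R1: [0, -3, -3, 0]
R3 ← R3 − (5/3)·R2: [0, 0, -19/6, 11/3]
R4 ← R4 + (5/3)·R2: [0, 0, -7/3, -8/3]
R5 ← R5 + (5/3)·R2: [0, 0, 1/6, -11/3]
R6 ← R6 − R2: [0, 0, 1/2, 1]
R4 ← R4 − (14/19)·R3: [0, 0, 0, -102/19]
R5 ← R5 + (1/19)·R3: [0, 0, 0, -66/19]
R6 ← R6 + (3/19)·R3: [0, 0, 0, 30/19]
R5 ← R5 − (11/17)·R4: [0, 0, 0, 0]
R6 ← R6 + (5/17)·R4: [0, 0, 0, 0]
Echelon form has 4 nonzero rows, so rank(M) = 4.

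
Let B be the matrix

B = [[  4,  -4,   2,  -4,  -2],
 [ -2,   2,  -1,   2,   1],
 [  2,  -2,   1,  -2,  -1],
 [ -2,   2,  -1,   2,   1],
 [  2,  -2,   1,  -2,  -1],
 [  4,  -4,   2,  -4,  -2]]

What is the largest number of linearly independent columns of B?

1

Row reduce to echelon form.
R2 ← R2 + (1/2)·R1: [0, 0, 0, 0, 0]
R3 ← R3 − (1/2)·R1: [0, 0, 0, 0, 0]
R4 ← R4 + (1/2)·R1: [0, 0, 0, 0, 0]
R5 ← R5 − (1/2)·R1: [0, 0, 0, 0, 0]
R6 ← R6 − R1: [0, 0, 0, 0, 0]
Echelon form has 1 nonzero row, so rank(B) = 1.
The rank gives the maximum number of linearly independent columns: 1.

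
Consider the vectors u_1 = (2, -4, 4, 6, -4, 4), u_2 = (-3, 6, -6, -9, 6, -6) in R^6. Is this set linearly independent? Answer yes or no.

no

Form the matrix with these vectors as rows and row reduce.
R2 ← R2 + (3/2)·R1: [0, 0, 0, 0, 0, 0]
1 nonzero row, so the 2 vectors span a space of dimension 1.
Since 1 < 2, the vectors are linearly dependent.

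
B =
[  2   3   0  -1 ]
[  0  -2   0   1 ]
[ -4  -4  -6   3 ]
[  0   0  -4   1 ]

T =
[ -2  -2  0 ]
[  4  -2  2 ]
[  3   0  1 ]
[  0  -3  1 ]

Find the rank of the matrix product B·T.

2

First compute BT:
[[  8,  -7,   5],
 [ -8,   1,  -3],
 [-26,   7, -11],
 [-12,  -3,  -3]]
Now row reduce the product.
R2 ← R2 + R1: [0, -6, 2]
R3 ← R3 + (13/4)·R1: [0, -63/4, 21/4]
R4 ← R4 + (3/2)·R1: [0, -27/2, 9/2]
R3 ← R3 − (21/8)·R2: [0, 0, 0]
R4 ← R4 − (9/4)·R2: [0, 0, 0]
2 nonzero rows, so rank(BT) = 2.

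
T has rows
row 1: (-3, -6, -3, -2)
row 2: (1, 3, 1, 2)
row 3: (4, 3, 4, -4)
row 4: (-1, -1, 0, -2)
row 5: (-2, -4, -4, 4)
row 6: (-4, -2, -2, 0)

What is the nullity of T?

1

Row reduce to echelon form.
R2 ← R2 + (1/3)·R1: [0, 1, 0, 4/3]
R3 ← R3 + (4/3)·R1: [0, -5, 0, -20/3]
R4 ← R4 − (1/3)·R1: [0, 1, 1, -4/3]
R5 ← R5 − (2/3)·R1: [0, 0, -2, 16/3]
R6 ← R6 − (4/3)·R1: [0, 6, 2, 8/3]
R3 ← R3 + (5)·R2: [0, 0, 0, 0]
R4 ← R4 − R2: [0, 0, 1, -8/3]
R6 ← R6 − (6)·R2: [0, 0, 2, -16/3]
Swap R3 ↔ R4
R5 ← R5 + (2)·R3: [0, 0, 0, 0]
R6 ← R6 − (2)·R3: [0, 0, 0, 0]
3 nonzero rows, so rank(T) = 3.
T has 4 columns; by rank–nullity, nullity = 4 − 3 = 1.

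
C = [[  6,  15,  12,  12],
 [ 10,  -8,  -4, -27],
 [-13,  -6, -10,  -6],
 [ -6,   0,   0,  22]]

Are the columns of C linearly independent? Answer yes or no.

yes

Row reduce C to echelon form.
R2 ← R2 − (5/3)·R1: [0, -33, -24, -47]
R3 ← R3 + (13/6)·R1: [0, 53/2, 16, 20]
R4 ← R4 + R1: [0, 15, 12, 34]
R3 ← R3 + (53/66)·R2: [0, 0, -36/11, -1171/66]
R4 ← R4 + (5/11)·R2: [0, 0, 12/11, 139/11]
R4 ← R4 + (1/3)·R3: [0, 0, 0, 121/18]
4 pivots among 4 columns.
Every column is a pivot column, so the columns are linearly independent.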